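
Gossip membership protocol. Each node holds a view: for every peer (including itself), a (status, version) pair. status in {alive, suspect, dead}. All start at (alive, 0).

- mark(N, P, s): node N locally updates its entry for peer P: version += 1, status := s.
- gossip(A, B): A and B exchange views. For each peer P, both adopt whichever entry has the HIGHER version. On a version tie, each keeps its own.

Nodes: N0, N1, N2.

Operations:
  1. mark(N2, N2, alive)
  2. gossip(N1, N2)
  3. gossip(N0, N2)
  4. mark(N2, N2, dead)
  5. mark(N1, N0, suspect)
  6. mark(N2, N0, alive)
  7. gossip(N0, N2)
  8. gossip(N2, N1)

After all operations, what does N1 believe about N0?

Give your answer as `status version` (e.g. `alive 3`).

Op 1: N2 marks N2=alive -> (alive,v1)
Op 2: gossip N1<->N2 -> N1.N0=(alive,v0) N1.N1=(alive,v0) N1.N2=(alive,v1) | N2.N0=(alive,v0) N2.N1=(alive,v0) N2.N2=(alive,v1)
Op 3: gossip N0<->N2 -> N0.N0=(alive,v0) N0.N1=(alive,v0) N0.N2=(alive,v1) | N2.N0=(alive,v0) N2.N1=(alive,v0) N2.N2=(alive,v1)
Op 4: N2 marks N2=dead -> (dead,v2)
Op 5: N1 marks N0=suspect -> (suspect,v1)
Op 6: N2 marks N0=alive -> (alive,v1)
Op 7: gossip N0<->N2 -> N0.N0=(alive,v1) N0.N1=(alive,v0) N0.N2=(dead,v2) | N2.N0=(alive,v1) N2.N1=(alive,v0) N2.N2=(dead,v2)
Op 8: gossip N2<->N1 -> N2.N0=(alive,v1) N2.N1=(alive,v0) N2.N2=(dead,v2) | N1.N0=(suspect,v1) N1.N1=(alive,v0) N1.N2=(dead,v2)

Answer: suspect 1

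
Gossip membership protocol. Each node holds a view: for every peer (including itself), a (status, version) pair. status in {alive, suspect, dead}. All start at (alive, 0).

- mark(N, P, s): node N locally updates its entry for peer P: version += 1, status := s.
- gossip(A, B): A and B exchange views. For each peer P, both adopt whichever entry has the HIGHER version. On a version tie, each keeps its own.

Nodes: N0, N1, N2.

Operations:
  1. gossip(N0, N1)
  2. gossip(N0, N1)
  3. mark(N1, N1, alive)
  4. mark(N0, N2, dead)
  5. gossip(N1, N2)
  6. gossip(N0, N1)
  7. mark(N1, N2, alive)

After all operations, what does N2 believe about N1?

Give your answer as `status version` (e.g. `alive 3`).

Answer: alive 1

Derivation:
Op 1: gossip N0<->N1 -> N0.N0=(alive,v0) N0.N1=(alive,v0) N0.N2=(alive,v0) | N1.N0=(alive,v0) N1.N1=(alive,v0) N1.N2=(alive,v0)
Op 2: gossip N0<->N1 -> N0.N0=(alive,v0) N0.N1=(alive,v0) N0.N2=(alive,v0) | N1.N0=(alive,v0) N1.N1=(alive,v0) N1.N2=(alive,v0)
Op 3: N1 marks N1=alive -> (alive,v1)
Op 4: N0 marks N2=dead -> (dead,v1)
Op 5: gossip N1<->N2 -> N1.N0=(alive,v0) N1.N1=(alive,v1) N1.N2=(alive,v0) | N2.N0=(alive,v0) N2.N1=(alive,v1) N2.N2=(alive,v0)
Op 6: gossip N0<->N1 -> N0.N0=(alive,v0) N0.N1=(alive,v1) N0.N2=(dead,v1) | N1.N0=(alive,v0) N1.N1=(alive,v1) N1.N2=(dead,v1)
Op 7: N1 marks N2=alive -> (alive,v2)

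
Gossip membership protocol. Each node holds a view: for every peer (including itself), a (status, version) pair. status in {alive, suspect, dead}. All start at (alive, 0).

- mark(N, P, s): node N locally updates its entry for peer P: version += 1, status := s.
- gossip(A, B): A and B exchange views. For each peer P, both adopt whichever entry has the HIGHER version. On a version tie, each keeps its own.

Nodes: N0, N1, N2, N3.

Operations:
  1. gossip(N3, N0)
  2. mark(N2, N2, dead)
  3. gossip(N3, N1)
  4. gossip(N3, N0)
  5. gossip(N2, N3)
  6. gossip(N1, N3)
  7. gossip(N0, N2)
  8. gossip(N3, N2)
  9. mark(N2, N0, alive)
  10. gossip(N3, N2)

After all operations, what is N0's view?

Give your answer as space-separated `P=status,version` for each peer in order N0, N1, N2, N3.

Answer: N0=alive,0 N1=alive,0 N2=dead,1 N3=alive,0

Derivation:
Op 1: gossip N3<->N0 -> N3.N0=(alive,v0) N3.N1=(alive,v0) N3.N2=(alive,v0) N3.N3=(alive,v0) | N0.N0=(alive,v0) N0.N1=(alive,v0) N0.N2=(alive,v0) N0.N3=(alive,v0)
Op 2: N2 marks N2=dead -> (dead,v1)
Op 3: gossip N3<->N1 -> N3.N0=(alive,v0) N3.N1=(alive,v0) N3.N2=(alive,v0) N3.N3=(alive,v0) | N1.N0=(alive,v0) N1.N1=(alive,v0) N1.N2=(alive,v0) N1.N3=(alive,v0)
Op 4: gossip N3<->N0 -> N3.N0=(alive,v0) N3.N1=(alive,v0) N3.N2=(alive,v0) N3.N3=(alive,v0) | N0.N0=(alive,v0) N0.N1=(alive,v0) N0.N2=(alive,v0) N0.N3=(alive,v0)
Op 5: gossip N2<->N3 -> N2.N0=(alive,v0) N2.N1=(alive,v0) N2.N2=(dead,v1) N2.N3=(alive,v0) | N3.N0=(alive,v0) N3.N1=(alive,v0) N3.N2=(dead,v1) N3.N3=(alive,v0)
Op 6: gossip N1<->N3 -> N1.N0=(alive,v0) N1.N1=(alive,v0) N1.N2=(dead,v1) N1.N3=(alive,v0) | N3.N0=(alive,v0) N3.N1=(alive,v0) N3.N2=(dead,v1) N3.N3=(alive,v0)
Op 7: gossip N0<->N2 -> N0.N0=(alive,v0) N0.N1=(alive,v0) N0.N2=(dead,v1) N0.N3=(alive,v0) | N2.N0=(alive,v0) N2.N1=(alive,v0) N2.N2=(dead,v1) N2.N3=(alive,v0)
Op 8: gossip N3<->N2 -> N3.N0=(alive,v0) N3.N1=(alive,v0) N3.N2=(dead,v1) N3.N3=(alive,v0) | N2.N0=(alive,v0) N2.N1=(alive,v0) N2.N2=(dead,v1) N2.N3=(alive,v0)
Op 9: N2 marks N0=alive -> (alive,v1)
Op 10: gossip N3<->N2 -> N3.N0=(alive,v1) N3.N1=(alive,v0) N3.N2=(dead,v1) N3.N3=(alive,v0) | N2.N0=(alive,v1) N2.N1=(alive,v0) N2.N2=(dead,v1) N2.N3=(alive,v0)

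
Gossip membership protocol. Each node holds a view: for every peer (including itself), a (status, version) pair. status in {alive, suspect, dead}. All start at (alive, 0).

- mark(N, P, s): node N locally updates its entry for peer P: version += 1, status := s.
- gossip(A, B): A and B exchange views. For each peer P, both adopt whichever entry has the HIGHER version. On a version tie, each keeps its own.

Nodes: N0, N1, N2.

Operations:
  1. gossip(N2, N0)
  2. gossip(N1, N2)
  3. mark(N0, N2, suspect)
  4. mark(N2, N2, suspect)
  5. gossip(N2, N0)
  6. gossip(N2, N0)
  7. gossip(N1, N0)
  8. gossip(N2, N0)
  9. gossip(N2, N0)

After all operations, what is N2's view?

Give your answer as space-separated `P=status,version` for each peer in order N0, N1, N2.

Op 1: gossip N2<->N0 -> N2.N0=(alive,v0) N2.N1=(alive,v0) N2.N2=(alive,v0) | N0.N0=(alive,v0) N0.N1=(alive,v0) N0.N2=(alive,v0)
Op 2: gossip N1<->N2 -> N1.N0=(alive,v0) N1.N1=(alive,v0) N1.N2=(alive,v0) | N2.N0=(alive,v0) N2.N1=(alive,v0) N2.N2=(alive,v0)
Op 3: N0 marks N2=suspect -> (suspect,v1)
Op 4: N2 marks N2=suspect -> (suspect,v1)
Op 5: gossip N2<->N0 -> N2.N0=(alive,v0) N2.N1=(alive,v0) N2.N2=(suspect,v1) | N0.N0=(alive,v0) N0.N1=(alive,v0) N0.N2=(suspect,v1)
Op 6: gossip N2<->N0 -> N2.N0=(alive,v0) N2.N1=(alive,v0) N2.N2=(suspect,v1) | N0.N0=(alive,v0) N0.N1=(alive,v0) N0.N2=(suspect,v1)
Op 7: gossip N1<->N0 -> N1.N0=(alive,v0) N1.N1=(alive,v0) N1.N2=(suspect,v1) | N0.N0=(alive,v0) N0.N1=(alive,v0) N0.N2=(suspect,v1)
Op 8: gossip N2<->N0 -> N2.N0=(alive,v0) N2.N1=(alive,v0) N2.N2=(suspect,v1) | N0.N0=(alive,v0) N0.N1=(alive,v0) N0.N2=(suspect,v1)
Op 9: gossip N2<->N0 -> N2.N0=(alive,v0) N2.N1=(alive,v0) N2.N2=(suspect,v1) | N0.N0=(alive,v0) N0.N1=(alive,v0) N0.N2=(suspect,v1)

Answer: N0=alive,0 N1=alive,0 N2=suspect,1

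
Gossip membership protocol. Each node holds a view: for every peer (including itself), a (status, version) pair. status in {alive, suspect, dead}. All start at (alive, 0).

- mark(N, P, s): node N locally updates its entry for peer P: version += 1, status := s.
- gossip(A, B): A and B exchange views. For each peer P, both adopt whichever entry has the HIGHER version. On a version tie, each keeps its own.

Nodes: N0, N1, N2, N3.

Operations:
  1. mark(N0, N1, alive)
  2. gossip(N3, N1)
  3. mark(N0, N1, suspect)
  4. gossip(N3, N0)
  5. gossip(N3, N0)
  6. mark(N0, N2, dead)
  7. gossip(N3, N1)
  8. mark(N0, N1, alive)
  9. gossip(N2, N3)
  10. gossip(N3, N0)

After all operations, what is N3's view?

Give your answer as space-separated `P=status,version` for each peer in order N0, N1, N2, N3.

Op 1: N0 marks N1=alive -> (alive,v1)
Op 2: gossip N3<->N1 -> N3.N0=(alive,v0) N3.N1=(alive,v0) N3.N2=(alive,v0) N3.N3=(alive,v0) | N1.N0=(alive,v0) N1.N1=(alive,v0) N1.N2=(alive,v0) N1.N3=(alive,v0)
Op 3: N0 marks N1=suspect -> (suspect,v2)
Op 4: gossip N3<->N0 -> N3.N0=(alive,v0) N3.N1=(suspect,v2) N3.N2=(alive,v0) N3.N3=(alive,v0) | N0.N0=(alive,v0) N0.N1=(suspect,v2) N0.N2=(alive,v0) N0.N3=(alive,v0)
Op 5: gossip N3<->N0 -> N3.N0=(alive,v0) N3.N1=(suspect,v2) N3.N2=(alive,v0) N3.N3=(alive,v0) | N0.N0=(alive,v0) N0.N1=(suspect,v2) N0.N2=(alive,v0) N0.N3=(alive,v0)
Op 6: N0 marks N2=dead -> (dead,v1)
Op 7: gossip N3<->N1 -> N3.N0=(alive,v0) N3.N1=(suspect,v2) N3.N2=(alive,v0) N3.N3=(alive,v0) | N1.N0=(alive,v0) N1.N1=(suspect,v2) N1.N2=(alive,v0) N1.N3=(alive,v0)
Op 8: N0 marks N1=alive -> (alive,v3)
Op 9: gossip N2<->N3 -> N2.N0=(alive,v0) N2.N1=(suspect,v2) N2.N2=(alive,v0) N2.N3=(alive,v0) | N3.N0=(alive,v0) N3.N1=(suspect,v2) N3.N2=(alive,v0) N3.N3=(alive,v0)
Op 10: gossip N3<->N0 -> N3.N0=(alive,v0) N3.N1=(alive,v3) N3.N2=(dead,v1) N3.N3=(alive,v0) | N0.N0=(alive,v0) N0.N1=(alive,v3) N0.N2=(dead,v1) N0.N3=(alive,v0)

Answer: N0=alive,0 N1=alive,3 N2=dead,1 N3=alive,0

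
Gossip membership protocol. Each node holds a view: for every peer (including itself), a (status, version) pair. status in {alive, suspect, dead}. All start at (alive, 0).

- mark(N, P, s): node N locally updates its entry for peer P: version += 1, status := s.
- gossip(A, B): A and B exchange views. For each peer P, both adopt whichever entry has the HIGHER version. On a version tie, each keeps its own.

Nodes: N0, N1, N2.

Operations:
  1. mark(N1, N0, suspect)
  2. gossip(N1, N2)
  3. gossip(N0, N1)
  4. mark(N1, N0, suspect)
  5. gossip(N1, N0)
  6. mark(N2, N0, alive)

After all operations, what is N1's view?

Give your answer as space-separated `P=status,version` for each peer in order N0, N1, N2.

Answer: N0=suspect,2 N1=alive,0 N2=alive,0

Derivation:
Op 1: N1 marks N0=suspect -> (suspect,v1)
Op 2: gossip N1<->N2 -> N1.N0=(suspect,v1) N1.N1=(alive,v0) N1.N2=(alive,v0) | N2.N0=(suspect,v1) N2.N1=(alive,v0) N2.N2=(alive,v0)
Op 3: gossip N0<->N1 -> N0.N0=(suspect,v1) N0.N1=(alive,v0) N0.N2=(alive,v0) | N1.N0=(suspect,v1) N1.N1=(alive,v0) N1.N2=(alive,v0)
Op 4: N1 marks N0=suspect -> (suspect,v2)
Op 5: gossip N1<->N0 -> N1.N0=(suspect,v2) N1.N1=(alive,v0) N1.N2=(alive,v0) | N0.N0=(suspect,v2) N0.N1=(alive,v0) N0.N2=(alive,v0)
Op 6: N2 marks N0=alive -> (alive,v2)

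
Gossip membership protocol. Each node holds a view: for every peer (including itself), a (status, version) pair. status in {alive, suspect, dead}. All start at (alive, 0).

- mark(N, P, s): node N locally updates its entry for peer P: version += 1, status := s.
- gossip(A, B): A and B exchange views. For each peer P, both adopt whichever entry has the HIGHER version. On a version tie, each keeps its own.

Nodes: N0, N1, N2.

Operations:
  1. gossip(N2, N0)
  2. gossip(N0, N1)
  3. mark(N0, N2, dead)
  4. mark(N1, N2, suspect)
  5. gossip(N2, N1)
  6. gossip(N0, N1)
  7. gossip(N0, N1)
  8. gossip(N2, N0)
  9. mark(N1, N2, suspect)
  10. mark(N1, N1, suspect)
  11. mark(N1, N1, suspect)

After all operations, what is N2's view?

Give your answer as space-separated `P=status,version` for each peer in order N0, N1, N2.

Op 1: gossip N2<->N0 -> N2.N0=(alive,v0) N2.N1=(alive,v0) N2.N2=(alive,v0) | N0.N0=(alive,v0) N0.N1=(alive,v0) N0.N2=(alive,v0)
Op 2: gossip N0<->N1 -> N0.N0=(alive,v0) N0.N1=(alive,v0) N0.N2=(alive,v0) | N1.N0=(alive,v0) N1.N1=(alive,v0) N1.N2=(alive,v0)
Op 3: N0 marks N2=dead -> (dead,v1)
Op 4: N1 marks N2=suspect -> (suspect,v1)
Op 5: gossip N2<->N1 -> N2.N0=(alive,v0) N2.N1=(alive,v0) N2.N2=(suspect,v1) | N1.N0=(alive,v0) N1.N1=(alive,v0) N1.N2=(suspect,v1)
Op 6: gossip N0<->N1 -> N0.N0=(alive,v0) N0.N1=(alive,v0) N0.N2=(dead,v1) | N1.N0=(alive,v0) N1.N1=(alive,v0) N1.N2=(suspect,v1)
Op 7: gossip N0<->N1 -> N0.N0=(alive,v0) N0.N1=(alive,v0) N0.N2=(dead,v1) | N1.N0=(alive,v0) N1.N1=(alive,v0) N1.N2=(suspect,v1)
Op 8: gossip N2<->N0 -> N2.N0=(alive,v0) N2.N1=(alive,v0) N2.N2=(suspect,v1) | N0.N0=(alive,v0) N0.N1=(alive,v0) N0.N2=(dead,v1)
Op 9: N1 marks N2=suspect -> (suspect,v2)
Op 10: N1 marks N1=suspect -> (suspect,v1)
Op 11: N1 marks N1=suspect -> (suspect,v2)

Answer: N0=alive,0 N1=alive,0 N2=suspect,1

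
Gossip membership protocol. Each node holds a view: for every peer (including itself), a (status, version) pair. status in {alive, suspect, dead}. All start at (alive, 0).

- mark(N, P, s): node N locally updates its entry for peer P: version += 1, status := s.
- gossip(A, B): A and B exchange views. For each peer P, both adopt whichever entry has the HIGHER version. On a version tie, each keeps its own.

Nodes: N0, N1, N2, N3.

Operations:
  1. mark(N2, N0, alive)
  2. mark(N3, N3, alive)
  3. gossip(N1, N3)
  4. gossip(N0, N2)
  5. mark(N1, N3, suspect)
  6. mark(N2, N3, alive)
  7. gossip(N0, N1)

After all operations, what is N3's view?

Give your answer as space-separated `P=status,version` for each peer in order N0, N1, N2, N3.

Op 1: N2 marks N0=alive -> (alive,v1)
Op 2: N3 marks N3=alive -> (alive,v1)
Op 3: gossip N1<->N3 -> N1.N0=(alive,v0) N1.N1=(alive,v0) N1.N2=(alive,v0) N1.N3=(alive,v1) | N3.N0=(alive,v0) N3.N1=(alive,v0) N3.N2=(alive,v0) N3.N3=(alive,v1)
Op 4: gossip N0<->N2 -> N0.N0=(alive,v1) N0.N1=(alive,v0) N0.N2=(alive,v0) N0.N3=(alive,v0) | N2.N0=(alive,v1) N2.N1=(alive,v0) N2.N2=(alive,v0) N2.N3=(alive,v0)
Op 5: N1 marks N3=suspect -> (suspect,v2)
Op 6: N2 marks N3=alive -> (alive,v1)
Op 7: gossip N0<->N1 -> N0.N0=(alive,v1) N0.N1=(alive,v0) N0.N2=(alive,v0) N0.N3=(suspect,v2) | N1.N0=(alive,v1) N1.N1=(alive,v0) N1.N2=(alive,v0) N1.N3=(suspect,v2)

Answer: N0=alive,0 N1=alive,0 N2=alive,0 N3=alive,1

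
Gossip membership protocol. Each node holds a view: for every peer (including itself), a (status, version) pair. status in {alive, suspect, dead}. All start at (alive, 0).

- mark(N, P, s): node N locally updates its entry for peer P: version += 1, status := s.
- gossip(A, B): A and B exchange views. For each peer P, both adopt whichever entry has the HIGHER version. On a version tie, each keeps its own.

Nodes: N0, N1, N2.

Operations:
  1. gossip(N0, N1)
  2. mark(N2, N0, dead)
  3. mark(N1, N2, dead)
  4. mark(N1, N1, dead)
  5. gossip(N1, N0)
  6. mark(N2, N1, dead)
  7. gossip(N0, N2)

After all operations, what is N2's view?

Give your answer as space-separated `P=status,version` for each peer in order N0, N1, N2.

Answer: N0=dead,1 N1=dead,1 N2=dead,1

Derivation:
Op 1: gossip N0<->N1 -> N0.N0=(alive,v0) N0.N1=(alive,v0) N0.N2=(alive,v0) | N1.N0=(alive,v0) N1.N1=(alive,v0) N1.N2=(alive,v0)
Op 2: N2 marks N0=dead -> (dead,v1)
Op 3: N1 marks N2=dead -> (dead,v1)
Op 4: N1 marks N1=dead -> (dead,v1)
Op 5: gossip N1<->N0 -> N1.N0=(alive,v0) N1.N1=(dead,v1) N1.N2=(dead,v1) | N0.N0=(alive,v0) N0.N1=(dead,v1) N0.N2=(dead,v1)
Op 6: N2 marks N1=dead -> (dead,v1)
Op 7: gossip N0<->N2 -> N0.N0=(dead,v1) N0.N1=(dead,v1) N0.N2=(dead,v1) | N2.N0=(dead,v1) N2.N1=(dead,v1) N2.N2=(dead,v1)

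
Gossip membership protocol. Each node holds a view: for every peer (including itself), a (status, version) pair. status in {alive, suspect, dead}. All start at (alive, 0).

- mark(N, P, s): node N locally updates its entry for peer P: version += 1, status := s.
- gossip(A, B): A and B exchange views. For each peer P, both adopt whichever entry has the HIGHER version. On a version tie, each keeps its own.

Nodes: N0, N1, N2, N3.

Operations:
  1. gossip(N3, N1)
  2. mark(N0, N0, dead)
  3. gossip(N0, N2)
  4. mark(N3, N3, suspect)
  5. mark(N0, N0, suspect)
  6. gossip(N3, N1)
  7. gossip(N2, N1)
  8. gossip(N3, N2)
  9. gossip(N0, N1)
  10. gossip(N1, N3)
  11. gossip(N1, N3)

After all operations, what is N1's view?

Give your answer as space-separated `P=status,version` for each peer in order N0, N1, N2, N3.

Op 1: gossip N3<->N1 -> N3.N0=(alive,v0) N3.N1=(alive,v0) N3.N2=(alive,v0) N3.N3=(alive,v0) | N1.N0=(alive,v0) N1.N1=(alive,v0) N1.N2=(alive,v0) N1.N3=(alive,v0)
Op 2: N0 marks N0=dead -> (dead,v1)
Op 3: gossip N0<->N2 -> N0.N0=(dead,v1) N0.N1=(alive,v0) N0.N2=(alive,v0) N0.N3=(alive,v0) | N2.N0=(dead,v1) N2.N1=(alive,v0) N2.N2=(alive,v0) N2.N3=(alive,v0)
Op 4: N3 marks N3=suspect -> (suspect,v1)
Op 5: N0 marks N0=suspect -> (suspect,v2)
Op 6: gossip N3<->N1 -> N3.N0=(alive,v0) N3.N1=(alive,v0) N3.N2=(alive,v0) N3.N3=(suspect,v1) | N1.N0=(alive,v0) N1.N1=(alive,v0) N1.N2=(alive,v0) N1.N3=(suspect,v1)
Op 7: gossip N2<->N1 -> N2.N0=(dead,v1) N2.N1=(alive,v0) N2.N2=(alive,v0) N2.N3=(suspect,v1) | N1.N0=(dead,v1) N1.N1=(alive,v0) N1.N2=(alive,v0) N1.N3=(suspect,v1)
Op 8: gossip N3<->N2 -> N3.N0=(dead,v1) N3.N1=(alive,v0) N3.N2=(alive,v0) N3.N3=(suspect,v1) | N2.N0=(dead,v1) N2.N1=(alive,v0) N2.N2=(alive,v0) N2.N3=(suspect,v1)
Op 9: gossip N0<->N1 -> N0.N0=(suspect,v2) N0.N1=(alive,v0) N0.N2=(alive,v0) N0.N3=(suspect,v1) | N1.N0=(suspect,v2) N1.N1=(alive,v0) N1.N2=(alive,v0) N1.N3=(suspect,v1)
Op 10: gossip N1<->N3 -> N1.N0=(suspect,v2) N1.N1=(alive,v0) N1.N2=(alive,v0) N1.N3=(suspect,v1) | N3.N0=(suspect,v2) N3.N1=(alive,v0) N3.N2=(alive,v0) N3.N3=(suspect,v1)
Op 11: gossip N1<->N3 -> N1.N0=(suspect,v2) N1.N1=(alive,v0) N1.N2=(alive,v0) N1.N3=(suspect,v1) | N3.N0=(suspect,v2) N3.N1=(alive,v0) N3.N2=(alive,v0) N3.N3=(suspect,v1)

Answer: N0=suspect,2 N1=alive,0 N2=alive,0 N3=suspect,1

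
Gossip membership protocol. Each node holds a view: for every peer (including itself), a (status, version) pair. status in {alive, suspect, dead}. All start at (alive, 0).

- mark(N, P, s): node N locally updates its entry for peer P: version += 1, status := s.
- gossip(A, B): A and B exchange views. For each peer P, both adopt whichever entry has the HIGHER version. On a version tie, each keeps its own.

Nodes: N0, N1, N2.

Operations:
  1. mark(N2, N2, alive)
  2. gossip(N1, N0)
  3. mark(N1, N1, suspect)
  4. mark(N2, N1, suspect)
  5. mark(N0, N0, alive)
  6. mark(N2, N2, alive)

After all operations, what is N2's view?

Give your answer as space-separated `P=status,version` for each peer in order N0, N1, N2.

Answer: N0=alive,0 N1=suspect,1 N2=alive,2

Derivation:
Op 1: N2 marks N2=alive -> (alive,v1)
Op 2: gossip N1<->N0 -> N1.N0=(alive,v0) N1.N1=(alive,v0) N1.N2=(alive,v0) | N0.N0=(alive,v0) N0.N1=(alive,v0) N0.N2=(alive,v0)
Op 3: N1 marks N1=suspect -> (suspect,v1)
Op 4: N2 marks N1=suspect -> (suspect,v1)
Op 5: N0 marks N0=alive -> (alive,v1)
Op 6: N2 marks N2=alive -> (alive,v2)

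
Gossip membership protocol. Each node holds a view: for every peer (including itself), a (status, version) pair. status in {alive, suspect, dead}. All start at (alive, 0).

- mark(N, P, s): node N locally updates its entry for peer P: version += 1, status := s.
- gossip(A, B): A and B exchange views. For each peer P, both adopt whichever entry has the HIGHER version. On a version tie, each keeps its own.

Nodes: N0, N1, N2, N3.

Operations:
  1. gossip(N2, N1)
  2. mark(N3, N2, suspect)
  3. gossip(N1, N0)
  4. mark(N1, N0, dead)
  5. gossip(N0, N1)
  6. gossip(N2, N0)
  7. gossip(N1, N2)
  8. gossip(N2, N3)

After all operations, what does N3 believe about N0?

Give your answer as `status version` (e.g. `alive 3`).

Op 1: gossip N2<->N1 -> N2.N0=(alive,v0) N2.N1=(alive,v0) N2.N2=(alive,v0) N2.N3=(alive,v0) | N1.N0=(alive,v0) N1.N1=(alive,v0) N1.N2=(alive,v0) N1.N3=(alive,v0)
Op 2: N3 marks N2=suspect -> (suspect,v1)
Op 3: gossip N1<->N0 -> N1.N0=(alive,v0) N1.N1=(alive,v0) N1.N2=(alive,v0) N1.N3=(alive,v0) | N0.N0=(alive,v0) N0.N1=(alive,v0) N0.N2=(alive,v0) N0.N3=(alive,v0)
Op 4: N1 marks N0=dead -> (dead,v1)
Op 5: gossip N0<->N1 -> N0.N0=(dead,v1) N0.N1=(alive,v0) N0.N2=(alive,v0) N0.N3=(alive,v0) | N1.N0=(dead,v1) N1.N1=(alive,v0) N1.N2=(alive,v0) N1.N3=(alive,v0)
Op 6: gossip N2<->N0 -> N2.N0=(dead,v1) N2.N1=(alive,v0) N2.N2=(alive,v0) N2.N3=(alive,v0) | N0.N0=(dead,v1) N0.N1=(alive,v0) N0.N2=(alive,v0) N0.N3=(alive,v0)
Op 7: gossip N1<->N2 -> N1.N0=(dead,v1) N1.N1=(alive,v0) N1.N2=(alive,v0) N1.N3=(alive,v0) | N2.N0=(dead,v1) N2.N1=(alive,v0) N2.N2=(alive,v0) N2.N3=(alive,v0)
Op 8: gossip N2<->N3 -> N2.N0=(dead,v1) N2.N1=(alive,v0) N2.N2=(suspect,v1) N2.N3=(alive,v0) | N3.N0=(dead,v1) N3.N1=(alive,v0) N3.N2=(suspect,v1) N3.N3=(alive,v0)

Answer: dead 1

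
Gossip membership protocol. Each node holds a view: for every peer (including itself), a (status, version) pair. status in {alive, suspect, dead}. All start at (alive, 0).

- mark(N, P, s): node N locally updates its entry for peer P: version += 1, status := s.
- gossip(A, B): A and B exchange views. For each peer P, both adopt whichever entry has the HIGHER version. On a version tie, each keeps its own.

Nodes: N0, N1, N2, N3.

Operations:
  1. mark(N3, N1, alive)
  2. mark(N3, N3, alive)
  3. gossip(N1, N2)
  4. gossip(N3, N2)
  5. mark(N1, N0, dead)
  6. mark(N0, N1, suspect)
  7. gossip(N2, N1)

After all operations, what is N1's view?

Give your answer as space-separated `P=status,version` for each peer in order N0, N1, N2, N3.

Op 1: N3 marks N1=alive -> (alive,v1)
Op 2: N3 marks N3=alive -> (alive,v1)
Op 3: gossip N1<->N2 -> N1.N0=(alive,v0) N1.N1=(alive,v0) N1.N2=(alive,v0) N1.N3=(alive,v0) | N2.N0=(alive,v0) N2.N1=(alive,v0) N2.N2=(alive,v0) N2.N3=(alive,v0)
Op 4: gossip N3<->N2 -> N3.N0=(alive,v0) N3.N1=(alive,v1) N3.N2=(alive,v0) N3.N3=(alive,v1) | N2.N0=(alive,v0) N2.N1=(alive,v1) N2.N2=(alive,v0) N2.N3=(alive,v1)
Op 5: N1 marks N0=dead -> (dead,v1)
Op 6: N0 marks N1=suspect -> (suspect,v1)
Op 7: gossip N2<->N1 -> N2.N0=(dead,v1) N2.N1=(alive,v1) N2.N2=(alive,v0) N2.N3=(alive,v1) | N1.N0=(dead,v1) N1.N1=(alive,v1) N1.N2=(alive,v0) N1.N3=(alive,v1)

Answer: N0=dead,1 N1=alive,1 N2=alive,0 N3=alive,1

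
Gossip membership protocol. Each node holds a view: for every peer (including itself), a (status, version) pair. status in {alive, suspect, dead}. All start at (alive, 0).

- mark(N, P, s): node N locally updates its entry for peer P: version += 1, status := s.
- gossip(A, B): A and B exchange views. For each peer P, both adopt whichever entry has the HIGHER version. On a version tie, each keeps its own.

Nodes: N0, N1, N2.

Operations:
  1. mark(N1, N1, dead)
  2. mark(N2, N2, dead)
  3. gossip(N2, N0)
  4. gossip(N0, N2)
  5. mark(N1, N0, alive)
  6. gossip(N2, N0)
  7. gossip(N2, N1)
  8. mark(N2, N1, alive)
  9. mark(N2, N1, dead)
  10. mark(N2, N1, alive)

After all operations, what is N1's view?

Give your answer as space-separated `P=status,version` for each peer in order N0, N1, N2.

Answer: N0=alive,1 N1=dead,1 N2=dead,1

Derivation:
Op 1: N1 marks N1=dead -> (dead,v1)
Op 2: N2 marks N2=dead -> (dead,v1)
Op 3: gossip N2<->N0 -> N2.N0=(alive,v0) N2.N1=(alive,v0) N2.N2=(dead,v1) | N0.N0=(alive,v0) N0.N1=(alive,v0) N0.N2=(dead,v1)
Op 4: gossip N0<->N2 -> N0.N0=(alive,v0) N0.N1=(alive,v0) N0.N2=(dead,v1) | N2.N0=(alive,v0) N2.N1=(alive,v0) N2.N2=(dead,v1)
Op 5: N1 marks N0=alive -> (alive,v1)
Op 6: gossip N2<->N0 -> N2.N0=(alive,v0) N2.N1=(alive,v0) N2.N2=(dead,v1) | N0.N0=(alive,v0) N0.N1=(alive,v0) N0.N2=(dead,v1)
Op 7: gossip N2<->N1 -> N2.N0=(alive,v1) N2.N1=(dead,v1) N2.N2=(dead,v1) | N1.N0=(alive,v1) N1.N1=(dead,v1) N1.N2=(dead,v1)
Op 8: N2 marks N1=alive -> (alive,v2)
Op 9: N2 marks N1=dead -> (dead,v3)
Op 10: N2 marks N1=alive -> (alive,v4)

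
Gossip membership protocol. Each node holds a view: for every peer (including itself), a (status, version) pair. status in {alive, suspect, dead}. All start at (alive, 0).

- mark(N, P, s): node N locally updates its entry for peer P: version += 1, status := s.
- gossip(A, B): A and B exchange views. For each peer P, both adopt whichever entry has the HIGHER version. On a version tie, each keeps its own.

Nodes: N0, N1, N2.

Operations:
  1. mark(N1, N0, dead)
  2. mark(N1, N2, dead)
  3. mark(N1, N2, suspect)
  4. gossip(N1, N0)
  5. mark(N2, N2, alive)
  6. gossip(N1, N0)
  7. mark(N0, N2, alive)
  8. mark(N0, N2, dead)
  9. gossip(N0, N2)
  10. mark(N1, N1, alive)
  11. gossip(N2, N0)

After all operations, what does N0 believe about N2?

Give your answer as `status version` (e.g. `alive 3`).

Answer: dead 4

Derivation:
Op 1: N1 marks N0=dead -> (dead,v1)
Op 2: N1 marks N2=dead -> (dead,v1)
Op 3: N1 marks N2=suspect -> (suspect,v2)
Op 4: gossip N1<->N0 -> N1.N0=(dead,v1) N1.N1=(alive,v0) N1.N2=(suspect,v2) | N0.N0=(dead,v1) N0.N1=(alive,v0) N0.N2=(suspect,v2)
Op 5: N2 marks N2=alive -> (alive,v1)
Op 6: gossip N1<->N0 -> N1.N0=(dead,v1) N1.N1=(alive,v0) N1.N2=(suspect,v2) | N0.N0=(dead,v1) N0.N1=(alive,v0) N0.N2=(suspect,v2)
Op 7: N0 marks N2=alive -> (alive,v3)
Op 8: N0 marks N2=dead -> (dead,v4)
Op 9: gossip N0<->N2 -> N0.N0=(dead,v1) N0.N1=(alive,v0) N0.N2=(dead,v4) | N2.N0=(dead,v1) N2.N1=(alive,v0) N2.N2=(dead,v4)
Op 10: N1 marks N1=alive -> (alive,v1)
Op 11: gossip N2<->N0 -> N2.N0=(dead,v1) N2.N1=(alive,v0) N2.N2=(dead,v4) | N0.N0=(dead,v1) N0.N1=(alive,v0) N0.N2=(dead,v4)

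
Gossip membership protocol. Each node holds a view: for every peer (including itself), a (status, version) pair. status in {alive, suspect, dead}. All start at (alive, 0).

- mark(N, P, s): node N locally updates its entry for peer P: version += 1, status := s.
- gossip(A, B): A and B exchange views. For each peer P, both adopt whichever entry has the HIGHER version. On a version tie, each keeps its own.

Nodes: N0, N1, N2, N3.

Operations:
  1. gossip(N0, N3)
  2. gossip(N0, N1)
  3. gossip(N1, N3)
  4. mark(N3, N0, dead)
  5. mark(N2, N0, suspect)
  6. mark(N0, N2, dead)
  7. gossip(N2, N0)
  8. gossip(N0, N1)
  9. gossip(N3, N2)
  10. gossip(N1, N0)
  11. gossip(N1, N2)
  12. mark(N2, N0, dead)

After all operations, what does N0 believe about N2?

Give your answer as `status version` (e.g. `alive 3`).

Op 1: gossip N0<->N3 -> N0.N0=(alive,v0) N0.N1=(alive,v0) N0.N2=(alive,v0) N0.N3=(alive,v0) | N3.N0=(alive,v0) N3.N1=(alive,v0) N3.N2=(alive,v0) N3.N3=(alive,v0)
Op 2: gossip N0<->N1 -> N0.N0=(alive,v0) N0.N1=(alive,v0) N0.N2=(alive,v0) N0.N3=(alive,v0) | N1.N0=(alive,v0) N1.N1=(alive,v0) N1.N2=(alive,v0) N1.N3=(alive,v0)
Op 3: gossip N1<->N3 -> N1.N0=(alive,v0) N1.N1=(alive,v0) N1.N2=(alive,v0) N1.N3=(alive,v0) | N3.N0=(alive,v0) N3.N1=(alive,v0) N3.N2=(alive,v0) N3.N3=(alive,v0)
Op 4: N3 marks N0=dead -> (dead,v1)
Op 5: N2 marks N0=suspect -> (suspect,v1)
Op 6: N0 marks N2=dead -> (dead,v1)
Op 7: gossip N2<->N0 -> N2.N0=(suspect,v1) N2.N1=(alive,v0) N2.N2=(dead,v1) N2.N3=(alive,v0) | N0.N0=(suspect,v1) N0.N1=(alive,v0) N0.N2=(dead,v1) N0.N3=(alive,v0)
Op 8: gossip N0<->N1 -> N0.N0=(suspect,v1) N0.N1=(alive,v0) N0.N2=(dead,v1) N0.N3=(alive,v0) | N1.N0=(suspect,v1) N1.N1=(alive,v0) N1.N2=(dead,v1) N1.N3=(alive,v0)
Op 9: gossip N3<->N2 -> N3.N0=(dead,v1) N3.N1=(alive,v0) N3.N2=(dead,v1) N3.N3=(alive,v0) | N2.N0=(suspect,v1) N2.N1=(alive,v0) N2.N2=(dead,v1) N2.N3=(alive,v0)
Op 10: gossip N1<->N0 -> N1.N0=(suspect,v1) N1.N1=(alive,v0) N1.N2=(dead,v1) N1.N3=(alive,v0) | N0.N0=(suspect,v1) N0.N1=(alive,v0) N0.N2=(dead,v1) N0.N3=(alive,v0)
Op 11: gossip N1<->N2 -> N1.N0=(suspect,v1) N1.N1=(alive,v0) N1.N2=(dead,v1) N1.N3=(alive,v0) | N2.N0=(suspect,v1) N2.N1=(alive,v0) N2.N2=(dead,v1) N2.N3=(alive,v0)
Op 12: N2 marks N0=dead -> (dead,v2)

Answer: dead 1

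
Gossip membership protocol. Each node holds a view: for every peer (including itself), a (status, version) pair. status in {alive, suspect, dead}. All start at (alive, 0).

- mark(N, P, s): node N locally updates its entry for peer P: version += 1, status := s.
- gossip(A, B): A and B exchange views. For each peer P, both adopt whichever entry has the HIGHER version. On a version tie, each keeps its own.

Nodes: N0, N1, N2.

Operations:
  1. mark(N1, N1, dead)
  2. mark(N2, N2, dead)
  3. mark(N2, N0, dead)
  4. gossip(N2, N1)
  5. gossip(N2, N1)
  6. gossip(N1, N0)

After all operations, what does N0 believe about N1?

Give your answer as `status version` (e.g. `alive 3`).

Op 1: N1 marks N1=dead -> (dead,v1)
Op 2: N2 marks N2=dead -> (dead,v1)
Op 3: N2 marks N0=dead -> (dead,v1)
Op 4: gossip N2<->N1 -> N2.N0=(dead,v1) N2.N1=(dead,v1) N2.N2=(dead,v1) | N1.N0=(dead,v1) N1.N1=(dead,v1) N1.N2=(dead,v1)
Op 5: gossip N2<->N1 -> N2.N0=(dead,v1) N2.N1=(dead,v1) N2.N2=(dead,v1) | N1.N0=(dead,v1) N1.N1=(dead,v1) N1.N2=(dead,v1)
Op 6: gossip N1<->N0 -> N1.N0=(dead,v1) N1.N1=(dead,v1) N1.N2=(dead,v1) | N0.N0=(dead,v1) N0.N1=(dead,v1) N0.N2=(dead,v1)

Answer: dead 1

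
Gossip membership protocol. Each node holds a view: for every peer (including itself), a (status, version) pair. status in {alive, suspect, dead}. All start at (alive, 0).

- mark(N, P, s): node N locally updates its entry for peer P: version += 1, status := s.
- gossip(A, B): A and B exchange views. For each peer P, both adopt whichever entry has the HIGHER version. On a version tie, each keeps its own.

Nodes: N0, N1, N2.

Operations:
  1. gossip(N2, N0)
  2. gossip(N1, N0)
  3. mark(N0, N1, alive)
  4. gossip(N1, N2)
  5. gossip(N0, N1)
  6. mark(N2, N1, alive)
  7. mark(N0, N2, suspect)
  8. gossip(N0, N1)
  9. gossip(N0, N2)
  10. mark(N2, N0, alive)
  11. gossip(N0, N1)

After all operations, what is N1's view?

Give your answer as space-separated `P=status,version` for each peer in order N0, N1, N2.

Answer: N0=alive,0 N1=alive,1 N2=suspect,1

Derivation:
Op 1: gossip N2<->N0 -> N2.N0=(alive,v0) N2.N1=(alive,v0) N2.N2=(alive,v0) | N0.N0=(alive,v0) N0.N1=(alive,v0) N0.N2=(alive,v0)
Op 2: gossip N1<->N0 -> N1.N0=(alive,v0) N1.N1=(alive,v0) N1.N2=(alive,v0) | N0.N0=(alive,v0) N0.N1=(alive,v0) N0.N2=(alive,v0)
Op 3: N0 marks N1=alive -> (alive,v1)
Op 4: gossip N1<->N2 -> N1.N0=(alive,v0) N1.N1=(alive,v0) N1.N2=(alive,v0) | N2.N0=(alive,v0) N2.N1=(alive,v0) N2.N2=(alive,v0)
Op 5: gossip N0<->N1 -> N0.N0=(alive,v0) N0.N1=(alive,v1) N0.N2=(alive,v0) | N1.N0=(alive,v0) N1.N1=(alive,v1) N1.N2=(alive,v0)
Op 6: N2 marks N1=alive -> (alive,v1)
Op 7: N0 marks N2=suspect -> (suspect,v1)
Op 8: gossip N0<->N1 -> N0.N0=(alive,v0) N0.N1=(alive,v1) N0.N2=(suspect,v1) | N1.N0=(alive,v0) N1.N1=(alive,v1) N1.N2=(suspect,v1)
Op 9: gossip N0<->N2 -> N0.N0=(alive,v0) N0.N1=(alive,v1) N0.N2=(suspect,v1) | N2.N0=(alive,v0) N2.N1=(alive,v1) N2.N2=(suspect,v1)
Op 10: N2 marks N0=alive -> (alive,v1)
Op 11: gossip N0<->N1 -> N0.N0=(alive,v0) N0.N1=(alive,v1) N0.N2=(suspect,v1) | N1.N0=(alive,v0) N1.N1=(alive,v1) N1.N2=(suspect,v1)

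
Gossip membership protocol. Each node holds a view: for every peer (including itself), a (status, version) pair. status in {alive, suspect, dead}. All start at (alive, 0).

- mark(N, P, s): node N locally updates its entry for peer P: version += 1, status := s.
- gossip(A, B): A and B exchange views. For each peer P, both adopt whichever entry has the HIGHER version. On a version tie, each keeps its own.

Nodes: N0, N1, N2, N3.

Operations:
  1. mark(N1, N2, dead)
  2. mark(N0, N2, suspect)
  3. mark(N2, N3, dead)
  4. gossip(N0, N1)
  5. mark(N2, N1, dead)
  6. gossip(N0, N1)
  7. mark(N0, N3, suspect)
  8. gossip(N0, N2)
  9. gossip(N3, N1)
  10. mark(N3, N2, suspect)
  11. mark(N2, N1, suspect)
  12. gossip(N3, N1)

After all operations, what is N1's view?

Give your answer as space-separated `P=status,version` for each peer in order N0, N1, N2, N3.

Answer: N0=alive,0 N1=alive,0 N2=suspect,2 N3=alive,0

Derivation:
Op 1: N1 marks N2=dead -> (dead,v1)
Op 2: N0 marks N2=suspect -> (suspect,v1)
Op 3: N2 marks N3=dead -> (dead,v1)
Op 4: gossip N0<->N1 -> N0.N0=(alive,v0) N0.N1=(alive,v0) N0.N2=(suspect,v1) N0.N3=(alive,v0) | N1.N0=(alive,v0) N1.N1=(alive,v0) N1.N2=(dead,v1) N1.N3=(alive,v0)
Op 5: N2 marks N1=dead -> (dead,v1)
Op 6: gossip N0<->N1 -> N0.N0=(alive,v0) N0.N1=(alive,v0) N0.N2=(suspect,v1) N0.N3=(alive,v0) | N1.N0=(alive,v0) N1.N1=(alive,v0) N1.N2=(dead,v1) N1.N3=(alive,v0)
Op 7: N0 marks N3=suspect -> (suspect,v1)
Op 8: gossip N0<->N2 -> N0.N0=(alive,v0) N0.N1=(dead,v1) N0.N2=(suspect,v1) N0.N3=(suspect,v1) | N2.N0=(alive,v0) N2.N1=(dead,v1) N2.N2=(suspect,v1) N2.N3=(dead,v1)
Op 9: gossip N3<->N1 -> N3.N0=(alive,v0) N3.N1=(alive,v0) N3.N2=(dead,v1) N3.N3=(alive,v0) | N1.N0=(alive,v0) N1.N1=(alive,v0) N1.N2=(dead,v1) N1.N3=(alive,v0)
Op 10: N3 marks N2=suspect -> (suspect,v2)
Op 11: N2 marks N1=suspect -> (suspect,v2)
Op 12: gossip N3<->N1 -> N3.N0=(alive,v0) N3.N1=(alive,v0) N3.N2=(suspect,v2) N3.N3=(alive,v0) | N1.N0=(alive,v0) N1.N1=(alive,v0) N1.N2=(suspect,v2) N1.N3=(alive,v0)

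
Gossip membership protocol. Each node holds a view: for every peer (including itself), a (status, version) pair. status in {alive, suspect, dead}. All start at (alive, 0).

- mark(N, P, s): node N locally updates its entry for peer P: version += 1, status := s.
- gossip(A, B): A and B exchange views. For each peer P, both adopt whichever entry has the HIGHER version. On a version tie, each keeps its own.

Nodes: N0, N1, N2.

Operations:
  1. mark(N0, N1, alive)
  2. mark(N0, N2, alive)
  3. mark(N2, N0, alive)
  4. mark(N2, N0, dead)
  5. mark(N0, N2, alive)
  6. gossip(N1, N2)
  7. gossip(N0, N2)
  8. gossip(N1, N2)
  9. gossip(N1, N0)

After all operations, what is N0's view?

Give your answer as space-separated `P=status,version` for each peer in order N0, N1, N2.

Op 1: N0 marks N1=alive -> (alive,v1)
Op 2: N0 marks N2=alive -> (alive,v1)
Op 3: N2 marks N0=alive -> (alive,v1)
Op 4: N2 marks N0=dead -> (dead,v2)
Op 5: N0 marks N2=alive -> (alive,v2)
Op 6: gossip N1<->N2 -> N1.N0=(dead,v2) N1.N1=(alive,v0) N1.N2=(alive,v0) | N2.N0=(dead,v2) N2.N1=(alive,v0) N2.N2=(alive,v0)
Op 7: gossip N0<->N2 -> N0.N0=(dead,v2) N0.N1=(alive,v1) N0.N2=(alive,v2) | N2.N0=(dead,v2) N2.N1=(alive,v1) N2.N2=(alive,v2)
Op 8: gossip N1<->N2 -> N1.N0=(dead,v2) N1.N1=(alive,v1) N1.N2=(alive,v2) | N2.N0=(dead,v2) N2.N1=(alive,v1) N2.N2=(alive,v2)
Op 9: gossip N1<->N0 -> N1.N0=(dead,v2) N1.N1=(alive,v1) N1.N2=(alive,v2) | N0.N0=(dead,v2) N0.N1=(alive,v1) N0.N2=(alive,v2)

Answer: N0=dead,2 N1=alive,1 N2=alive,2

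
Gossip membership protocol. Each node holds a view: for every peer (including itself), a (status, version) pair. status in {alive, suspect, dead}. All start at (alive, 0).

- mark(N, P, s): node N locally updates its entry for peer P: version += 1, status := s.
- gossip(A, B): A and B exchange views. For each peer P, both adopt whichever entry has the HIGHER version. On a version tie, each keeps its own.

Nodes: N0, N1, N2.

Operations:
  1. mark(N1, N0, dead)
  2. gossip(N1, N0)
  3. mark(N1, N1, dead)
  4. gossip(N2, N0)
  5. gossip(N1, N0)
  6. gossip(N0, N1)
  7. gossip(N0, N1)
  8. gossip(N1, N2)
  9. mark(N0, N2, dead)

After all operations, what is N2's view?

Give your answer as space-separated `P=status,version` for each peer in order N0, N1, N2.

Answer: N0=dead,1 N1=dead,1 N2=alive,0

Derivation:
Op 1: N1 marks N0=dead -> (dead,v1)
Op 2: gossip N1<->N0 -> N1.N0=(dead,v1) N1.N1=(alive,v0) N1.N2=(alive,v0) | N0.N0=(dead,v1) N0.N1=(alive,v0) N0.N2=(alive,v0)
Op 3: N1 marks N1=dead -> (dead,v1)
Op 4: gossip N2<->N0 -> N2.N0=(dead,v1) N2.N1=(alive,v0) N2.N2=(alive,v0) | N0.N0=(dead,v1) N0.N1=(alive,v0) N0.N2=(alive,v0)
Op 5: gossip N1<->N0 -> N1.N0=(dead,v1) N1.N1=(dead,v1) N1.N2=(alive,v0) | N0.N0=(dead,v1) N0.N1=(dead,v1) N0.N2=(alive,v0)
Op 6: gossip N0<->N1 -> N0.N0=(dead,v1) N0.N1=(dead,v1) N0.N2=(alive,v0) | N1.N0=(dead,v1) N1.N1=(dead,v1) N1.N2=(alive,v0)
Op 7: gossip N0<->N1 -> N0.N0=(dead,v1) N0.N1=(dead,v1) N0.N2=(alive,v0) | N1.N0=(dead,v1) N1.N1=(dead,v1) N1.N2=(alive,v0)
Op 8: gossip N1<->N2 -> N1.N0=(dead,v1) N1.N1=(dead,v1) N1.N2=(alive,v0) | N2.N0=(dead,v1) N2.N1=(dead,v1) N2.N2=(alive,v0)
Op 9: N0 marks N2=dead -> (dead,v1)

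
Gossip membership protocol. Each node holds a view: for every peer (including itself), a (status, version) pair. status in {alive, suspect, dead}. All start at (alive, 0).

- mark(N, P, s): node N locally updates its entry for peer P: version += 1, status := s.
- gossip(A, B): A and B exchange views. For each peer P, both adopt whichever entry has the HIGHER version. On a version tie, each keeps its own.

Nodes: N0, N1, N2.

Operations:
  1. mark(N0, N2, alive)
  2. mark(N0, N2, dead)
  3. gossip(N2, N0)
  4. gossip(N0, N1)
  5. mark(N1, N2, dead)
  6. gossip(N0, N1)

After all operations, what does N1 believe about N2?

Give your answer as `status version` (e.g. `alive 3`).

Op 1: N0 marks N2=alive -> (alive,v1)
Op 2: N0 marks N2=dead -> (dead,v2)
Op 3: gossip N2<->N0 -> N2.N0=(alive,v0) N2.N1=(alive,v0) N2.N2=(dead,v2) | N0.N0=(alive,v0) N0.N1=(alive,v0) N0.N2=(dead,v2)
Op 4: gossip N0<->N1 -> N0.N0=(alive,v0) N0.N1=(alive,v0) N0.N2=(dead,v2) | N1.N0=(alive,v0) N1.N1=(alive,v0) N1.N2=(dead,v2)
Op 5: N1 marks N2=dead -> (dead,v3)
Op 6: gossip N0<->N1 -> N0.N0=(alive,v0) N0.N1=(alive,v0) N0.N2=(dead,v3) | N1.N0=(alive,v0) N1.N1=(alive,v0) N1.N2=(dead,v3)

Answer: dead 3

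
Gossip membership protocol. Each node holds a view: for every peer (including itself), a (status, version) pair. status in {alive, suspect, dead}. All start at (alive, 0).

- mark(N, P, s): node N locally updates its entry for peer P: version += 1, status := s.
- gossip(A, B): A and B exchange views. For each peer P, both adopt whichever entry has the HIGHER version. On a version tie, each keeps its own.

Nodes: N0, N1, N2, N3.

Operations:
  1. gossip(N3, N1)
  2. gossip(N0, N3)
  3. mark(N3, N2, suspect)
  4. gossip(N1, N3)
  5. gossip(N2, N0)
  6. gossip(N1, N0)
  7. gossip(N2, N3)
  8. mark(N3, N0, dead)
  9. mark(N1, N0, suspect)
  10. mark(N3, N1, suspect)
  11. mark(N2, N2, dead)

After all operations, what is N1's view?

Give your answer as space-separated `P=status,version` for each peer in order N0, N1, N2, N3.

Answer: N0=suspect,1 N1=alive,0 N2=suspect,1 N3=alive,0

Derivation:
Op 1: gossip N3<->N1 -> N3.N0=(alive,v0) N3.N1=(alive,v0) N3.N2=(alive,v0) N3.N3=(alive,v0) | N1.N0=(alive,v0) N1.N1=(alive,v0) N1.N2=(alive,v0) N1.N3=(alive,v0)
Op 2: gossip N0<->N3 -> N0.N0=(alive,v0) N0.N1=(alive,v0) N0.N2=(alive,v0) N0.N3=(alive,v0) | N3.N0=(alive,v0) N3.N1=(alive,v0) N3.N2=(alive,v0) N3.N3=(alive,v0)
Op 3: N3 marks N2=suspect -> (suspect,v1)
Op 4: gossip N1<->N3 -> N1.N0=(alive,v0) N1.N1=(alive,v0) N1.N2=(suspect,v1) N1.N3=(alive,v0) | N3.N0=(alive,v0) N3.N1=(alive,v0) N3.N2=(suspect,v1) N3.N3=(alive,v0)
Op 5: gossip N2<->N0 -> N2.N0=(alive,v0) N2.N1=(alive,v0) N2.N2=(alive,v0) N2.N3=(alive,v0) | N0.N0=(alive,v0) N0.N1=(alive,v0) N0.N2=(alive,v0) N0.N3=(alive,v0)
Op 6: gossip N1<->N0 -> N1.N0=(alive,v0) N1.N1=(alive,v0) N1.N2=(suspect,v1) N1.N3=(alive,v0) | N0.N0=(alive,v0) N0.N1=(alive,v0) N0.N2=(suspect,v1) N0.N3=(alive,v0)
Op 7: gossip N2<->N3 -> N2.N0=(alive,v0) N2.N1=(alive,v0) N2.N2=(suspect,v1) N2.N3=(alive,v0) | N3.N0=(alive,v0) N3.N1=(alive,v0) N3.N2=(suspect,v1) N3.N3=(alive,v0)
Op 8: N3 marks N0=dead -> (dead,v1)
Op 9: N1 marks N0=suspect -> (suspect,v1)
Op 10: N3 marks N1=suspect -> (suspect,v1)
Op 11: N2 marks N2=dead -> (dead,v2)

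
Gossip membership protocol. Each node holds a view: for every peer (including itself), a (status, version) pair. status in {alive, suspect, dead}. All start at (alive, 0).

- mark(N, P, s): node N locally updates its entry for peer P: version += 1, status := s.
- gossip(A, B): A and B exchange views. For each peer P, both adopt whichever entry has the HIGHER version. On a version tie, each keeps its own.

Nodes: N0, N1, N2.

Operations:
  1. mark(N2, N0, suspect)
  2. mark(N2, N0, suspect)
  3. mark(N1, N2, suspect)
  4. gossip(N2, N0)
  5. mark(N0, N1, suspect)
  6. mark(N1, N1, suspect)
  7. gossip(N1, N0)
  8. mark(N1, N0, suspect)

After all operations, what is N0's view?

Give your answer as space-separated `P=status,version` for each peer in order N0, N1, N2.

Answer: N0=suspect,2 N1=suspect,1 N2=suspect,1

Derivation:
Op 1: N2 marks N0=suspect -> (suspect,v1)
Op 2: N2 marks N0=suspect -> (suspect,v2)
Op 3: N1 marks N2=suspect -> (suspect,v1)
Op 4: gossip N2<->N0 -> N2.N0=(suspect,v2) N2.N1=(alive,v0) N2.N2=(alive,v0) | N0.N0=(suspect,v2) N0.N1=(alive,v0) N0.N2=(alive,v0)
Op 5: N0 marks N1=suspect -> (suspect,v1)
Op 6: N1 marks N1=suspect -> (suspect,v1)
Op 7: gossip N1<->N0 -> N1.N0=(suspect,v2) N1.N1=(suspect,v1) N1.N2=(suspect,v1) | N0.N0=(suspect,v2) N0.N1=(suspect,v1) N0.N2=(suspect,v1)
Op 8: N1 marks N0=suspect -> (suspect,v3)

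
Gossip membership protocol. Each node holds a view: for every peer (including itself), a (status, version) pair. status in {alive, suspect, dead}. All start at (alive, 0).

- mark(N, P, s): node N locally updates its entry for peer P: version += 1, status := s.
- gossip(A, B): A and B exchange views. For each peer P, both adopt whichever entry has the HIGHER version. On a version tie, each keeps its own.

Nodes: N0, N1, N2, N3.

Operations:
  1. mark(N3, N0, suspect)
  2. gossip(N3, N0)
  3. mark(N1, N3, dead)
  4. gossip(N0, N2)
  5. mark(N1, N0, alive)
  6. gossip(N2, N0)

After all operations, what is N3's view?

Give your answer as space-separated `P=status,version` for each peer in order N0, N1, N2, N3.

Answer: N0=suspect,1 N1=alive,0 N2=alive,0 N3=alive,0

Derivation:
Op 1: N3 marks N0=suspect -> (suspect,v1)
Op 2: gossip N3<->N0 -> N3.N0=(suspect,v1) N3.N1=(alive,v0) N3.N2=(alive,v0) N3.N3=(alive,v0) | N0.N0=(suspect,v1) N0.N1=(alive,v0) N0.N2=(alive,v0) N0.N3=(alive,v0)
Op 3: N1 marks N3=dead -> (dead,v1)
Op 4: gossip N0<->N2 -> N0.N0=(suspect,v1) N0.N1=(alive,v0) N0.N2=(alive,v0) N0.N3=(alive,v0) | N2.N0=(suspect,v1) N2.N1=(alive,v0) N2.N2=(alive,v0) N2.N3=(alive,v0)
Op 5: N1 marks N0=alive -> (alive,v1)
Op 6: gossip N2<->N0 -> N2.N0=(suspect,v1) N2.N1=(alive,v0) N2.N2=(alive,v0) N2.N3=(alive,v0) | N0.N0=(suspect,v1) N0.N1=(alive,v0) N0.N2=(alive,v0) N0.N3=(alive,v0)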